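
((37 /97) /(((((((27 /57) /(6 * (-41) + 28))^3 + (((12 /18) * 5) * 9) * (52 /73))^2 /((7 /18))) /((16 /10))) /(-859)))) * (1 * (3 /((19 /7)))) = -8822743348496498229273802607872 /17880215836130198143967163254895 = -0.49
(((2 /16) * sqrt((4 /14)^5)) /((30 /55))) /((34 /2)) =11 * sqrt(14) /69972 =0.00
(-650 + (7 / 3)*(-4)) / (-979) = 1978 / 2937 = 0.67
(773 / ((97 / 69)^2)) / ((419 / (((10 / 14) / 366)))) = 6133755 / 3366784834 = 0.00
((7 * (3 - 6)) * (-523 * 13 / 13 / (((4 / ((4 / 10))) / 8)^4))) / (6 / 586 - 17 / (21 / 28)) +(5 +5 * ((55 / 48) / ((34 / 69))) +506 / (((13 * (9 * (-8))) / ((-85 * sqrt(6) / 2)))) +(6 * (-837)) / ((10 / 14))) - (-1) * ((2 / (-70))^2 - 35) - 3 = -343667987335711 / 47397700000 +21505 * sqrt(6) / 936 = -7194.45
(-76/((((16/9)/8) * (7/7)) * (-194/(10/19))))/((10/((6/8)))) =27/388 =0.07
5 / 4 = 1.25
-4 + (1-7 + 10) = 0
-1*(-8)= 8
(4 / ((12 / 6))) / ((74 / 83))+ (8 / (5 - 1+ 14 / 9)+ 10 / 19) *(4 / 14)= 345091 / 123025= 2.81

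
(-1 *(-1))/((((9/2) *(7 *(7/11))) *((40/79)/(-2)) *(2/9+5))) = -869/23030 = -0.04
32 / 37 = 0.86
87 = 87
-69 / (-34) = 69 / 34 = 2.03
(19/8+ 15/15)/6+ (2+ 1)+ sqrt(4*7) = 57/16+ 2*sqrt(7) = 8.85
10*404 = 4040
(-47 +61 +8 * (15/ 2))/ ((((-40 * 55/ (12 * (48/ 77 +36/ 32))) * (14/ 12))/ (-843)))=302334363/ 592900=509.92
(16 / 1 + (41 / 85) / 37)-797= -780.99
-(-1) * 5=5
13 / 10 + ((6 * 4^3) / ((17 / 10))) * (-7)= -268579 / 170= -1579.88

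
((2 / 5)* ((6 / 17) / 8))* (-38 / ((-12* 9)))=19 / 3060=0.01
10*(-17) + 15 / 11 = -1855 / 11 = -168.64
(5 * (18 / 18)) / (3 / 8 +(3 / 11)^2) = 11.13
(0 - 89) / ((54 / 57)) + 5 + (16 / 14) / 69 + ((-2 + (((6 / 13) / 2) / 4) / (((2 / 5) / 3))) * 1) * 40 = -5712139 / 37674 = -151.62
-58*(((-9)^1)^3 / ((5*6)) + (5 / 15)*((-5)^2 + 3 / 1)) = 13021 / 15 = 868.07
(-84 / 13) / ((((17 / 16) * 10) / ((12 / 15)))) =-2688 / 5525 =-0.49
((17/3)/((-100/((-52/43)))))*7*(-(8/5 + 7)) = -1547/375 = -4.13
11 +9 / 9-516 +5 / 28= -14107 / 28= -503.82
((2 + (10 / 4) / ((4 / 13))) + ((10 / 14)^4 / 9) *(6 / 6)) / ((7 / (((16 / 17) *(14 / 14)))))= 3510658 / 2571471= 1.37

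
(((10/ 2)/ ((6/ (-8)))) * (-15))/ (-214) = -50/ 107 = -0.47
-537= -537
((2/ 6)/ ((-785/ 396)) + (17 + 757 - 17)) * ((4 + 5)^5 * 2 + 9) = 70168904091/ 785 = 89387138.97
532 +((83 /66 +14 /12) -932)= -13120 /33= -397.58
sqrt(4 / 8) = 0.71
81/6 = 27/2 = 13.50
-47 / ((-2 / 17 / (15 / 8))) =11985 / 16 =749.06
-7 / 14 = -1 / 2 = -0.50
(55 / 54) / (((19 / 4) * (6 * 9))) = 55 / 13851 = 0.00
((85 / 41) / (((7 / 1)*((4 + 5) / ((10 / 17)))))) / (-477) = -50 / 1232091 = -0.00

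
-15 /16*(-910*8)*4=27300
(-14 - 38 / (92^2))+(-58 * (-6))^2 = 512452861 / 4232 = 121090.00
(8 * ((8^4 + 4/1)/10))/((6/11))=18040/3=6013.33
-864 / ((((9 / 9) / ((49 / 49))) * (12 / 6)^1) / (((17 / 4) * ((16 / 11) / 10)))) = -14688 / 55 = -267.05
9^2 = 81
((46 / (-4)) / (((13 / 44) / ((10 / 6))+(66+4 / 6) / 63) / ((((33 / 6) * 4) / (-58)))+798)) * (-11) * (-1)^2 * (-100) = -5785857000 / 363499481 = -15.92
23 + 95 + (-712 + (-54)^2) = 2322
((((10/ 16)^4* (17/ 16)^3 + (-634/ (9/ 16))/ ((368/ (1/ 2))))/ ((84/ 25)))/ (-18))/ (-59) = -117068952425/ 309809010180096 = -0.00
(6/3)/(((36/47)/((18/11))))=47/11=4.27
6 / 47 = 0.13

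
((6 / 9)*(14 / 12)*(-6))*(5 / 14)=-5 / 3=-1.67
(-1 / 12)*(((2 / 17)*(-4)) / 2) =1 / 51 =0.02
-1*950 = -950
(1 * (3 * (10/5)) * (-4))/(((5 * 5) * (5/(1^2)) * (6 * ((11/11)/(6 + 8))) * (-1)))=56/125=0.45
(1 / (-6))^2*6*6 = 1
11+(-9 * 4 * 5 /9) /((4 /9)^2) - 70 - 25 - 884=-4277 /4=-1069.25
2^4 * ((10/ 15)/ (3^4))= 32/ 243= 0.13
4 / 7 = 0.57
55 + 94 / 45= 2569 / 45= 57.09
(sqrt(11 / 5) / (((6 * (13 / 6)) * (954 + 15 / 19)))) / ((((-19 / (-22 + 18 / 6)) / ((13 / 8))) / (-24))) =-19 * sqrt(55) / 30235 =-0.00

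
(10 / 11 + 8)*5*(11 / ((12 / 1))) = 245 / 6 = 40.83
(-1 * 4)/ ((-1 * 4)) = 1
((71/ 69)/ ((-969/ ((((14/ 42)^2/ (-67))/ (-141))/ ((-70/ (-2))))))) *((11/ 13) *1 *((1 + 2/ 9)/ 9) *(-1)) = 8591/ 209510458904565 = 0.00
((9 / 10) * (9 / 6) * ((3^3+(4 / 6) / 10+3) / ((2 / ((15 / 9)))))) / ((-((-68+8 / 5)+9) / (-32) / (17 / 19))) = -16.87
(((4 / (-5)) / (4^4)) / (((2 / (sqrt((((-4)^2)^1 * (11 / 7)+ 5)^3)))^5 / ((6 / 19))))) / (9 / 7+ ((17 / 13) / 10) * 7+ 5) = -726175837237990269 * sqrt(1477) / 52498876570112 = -531596.40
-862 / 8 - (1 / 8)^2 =-6897 / 64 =-107.77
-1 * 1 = -1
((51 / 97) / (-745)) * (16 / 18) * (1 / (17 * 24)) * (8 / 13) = -8 / 8455005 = -0.00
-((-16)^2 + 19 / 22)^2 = -31933801 / 484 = -65978.93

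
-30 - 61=-91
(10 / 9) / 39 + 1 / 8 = 431 / 2808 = 0.15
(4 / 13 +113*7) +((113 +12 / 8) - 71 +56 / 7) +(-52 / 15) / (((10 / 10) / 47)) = 265151 / 390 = 679.87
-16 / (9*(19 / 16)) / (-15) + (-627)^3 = -632251679639 / 2565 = -246491882.90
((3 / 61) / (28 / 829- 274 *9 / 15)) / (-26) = 12435 / 1080538628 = 0.00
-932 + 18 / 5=-4642 / 5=-928.40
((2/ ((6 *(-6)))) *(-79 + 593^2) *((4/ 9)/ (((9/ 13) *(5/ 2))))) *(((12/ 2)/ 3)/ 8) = -304694/ 243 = -1253.88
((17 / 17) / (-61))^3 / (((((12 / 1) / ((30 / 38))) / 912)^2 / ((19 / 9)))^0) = -0.00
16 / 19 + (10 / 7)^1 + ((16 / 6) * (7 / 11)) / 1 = 17414 / 4389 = 3.97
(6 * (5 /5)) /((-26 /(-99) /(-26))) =-594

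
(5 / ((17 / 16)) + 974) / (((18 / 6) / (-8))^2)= 354944 / 51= 6959.69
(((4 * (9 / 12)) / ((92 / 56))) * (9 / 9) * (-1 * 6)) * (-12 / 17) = 3024 / 391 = 7.73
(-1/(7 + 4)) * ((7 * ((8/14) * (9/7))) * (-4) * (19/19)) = 144/77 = 1.87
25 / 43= 0.58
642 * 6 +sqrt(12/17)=3852.84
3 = 3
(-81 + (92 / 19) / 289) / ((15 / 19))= -444679 / 4335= -102.58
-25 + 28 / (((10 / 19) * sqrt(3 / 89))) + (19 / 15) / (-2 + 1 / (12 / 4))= -644 / 25 + 266 * sqrt(267) / 15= 264.01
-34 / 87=-0.39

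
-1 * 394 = -394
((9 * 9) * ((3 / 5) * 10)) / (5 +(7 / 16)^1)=2592 / 29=89.38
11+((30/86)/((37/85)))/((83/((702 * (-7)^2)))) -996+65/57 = -651.74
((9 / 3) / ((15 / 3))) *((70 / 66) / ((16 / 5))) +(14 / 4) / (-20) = 21 / 880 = 0.02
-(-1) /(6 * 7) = 1 /42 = 0.02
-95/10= -19/2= -9.50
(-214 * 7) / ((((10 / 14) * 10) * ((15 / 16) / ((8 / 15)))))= -671104 / 5625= -119.31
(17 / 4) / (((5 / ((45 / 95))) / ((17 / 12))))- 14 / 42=1081 / 4560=0.24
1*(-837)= -837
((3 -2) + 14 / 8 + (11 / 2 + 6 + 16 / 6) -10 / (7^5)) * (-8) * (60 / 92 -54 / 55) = 948452878 / 21260855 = 44.61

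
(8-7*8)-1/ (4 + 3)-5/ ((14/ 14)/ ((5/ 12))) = -4219/ 84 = -50.23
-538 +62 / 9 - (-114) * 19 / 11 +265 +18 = -5069 / 99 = -51.20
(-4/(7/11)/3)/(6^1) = -22/63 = -0.35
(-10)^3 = -1000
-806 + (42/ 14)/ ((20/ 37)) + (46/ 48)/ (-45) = -864509/ 1080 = -800.47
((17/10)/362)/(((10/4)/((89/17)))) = 89/9050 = 0.01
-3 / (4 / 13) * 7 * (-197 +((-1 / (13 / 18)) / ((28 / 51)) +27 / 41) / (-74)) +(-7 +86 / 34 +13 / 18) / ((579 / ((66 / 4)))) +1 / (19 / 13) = 13444.11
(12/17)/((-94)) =-6/799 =-0.01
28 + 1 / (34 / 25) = 977 / 34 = 28.74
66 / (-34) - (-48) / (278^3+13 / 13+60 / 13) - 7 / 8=-35657839701 / 12661801688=-2.82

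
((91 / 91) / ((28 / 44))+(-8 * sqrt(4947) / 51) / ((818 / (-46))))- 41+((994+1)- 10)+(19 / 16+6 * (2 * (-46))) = 184 * sqrt(4947) / 20859+44213 / 112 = 395.38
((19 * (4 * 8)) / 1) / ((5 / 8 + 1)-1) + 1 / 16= 77829 / 80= 972.86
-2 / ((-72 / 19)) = 19 / 36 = 0.53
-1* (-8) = 8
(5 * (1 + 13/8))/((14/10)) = 9.38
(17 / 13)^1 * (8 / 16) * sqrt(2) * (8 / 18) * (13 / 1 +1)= 476 * sqrt(2) / 117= 5.75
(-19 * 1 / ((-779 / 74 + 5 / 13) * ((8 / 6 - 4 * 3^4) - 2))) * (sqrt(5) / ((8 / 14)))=-0.02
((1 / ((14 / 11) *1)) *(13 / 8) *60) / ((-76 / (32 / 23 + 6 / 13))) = -45705 / 24472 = -1.87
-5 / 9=-0.56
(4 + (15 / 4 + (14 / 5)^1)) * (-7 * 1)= -1477 / 20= -73.85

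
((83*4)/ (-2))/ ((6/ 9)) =-249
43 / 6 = 7.17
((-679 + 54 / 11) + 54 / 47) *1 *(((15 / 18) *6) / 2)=-1739555 / 1034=-1682.35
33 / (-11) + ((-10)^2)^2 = 9997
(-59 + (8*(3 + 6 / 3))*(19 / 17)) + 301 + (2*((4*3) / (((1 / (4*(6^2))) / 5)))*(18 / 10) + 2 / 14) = 3735511 / 119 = 31390.85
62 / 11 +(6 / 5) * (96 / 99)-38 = -156 / 5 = -31.20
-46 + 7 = -39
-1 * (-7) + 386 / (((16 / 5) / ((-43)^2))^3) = 152502883571461 / 2048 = 74464298618.88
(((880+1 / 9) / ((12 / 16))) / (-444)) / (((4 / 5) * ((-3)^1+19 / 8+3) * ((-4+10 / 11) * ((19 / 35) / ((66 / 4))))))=167727175 / 12261726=13.68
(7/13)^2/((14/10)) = 35/169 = 0.21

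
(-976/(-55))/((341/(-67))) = -65392/18755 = -3.49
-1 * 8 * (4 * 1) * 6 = -192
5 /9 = 0.56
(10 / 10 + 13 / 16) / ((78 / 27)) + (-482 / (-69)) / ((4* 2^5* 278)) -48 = -756036215 / 15959424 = -47.37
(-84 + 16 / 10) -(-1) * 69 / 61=-24787 / 305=-81.27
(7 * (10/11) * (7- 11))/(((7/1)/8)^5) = -1310720/26411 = -49.63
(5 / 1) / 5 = 1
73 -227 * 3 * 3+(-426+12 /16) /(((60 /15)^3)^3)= -2065696421 /1048576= -1970.00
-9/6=-3/2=-1.50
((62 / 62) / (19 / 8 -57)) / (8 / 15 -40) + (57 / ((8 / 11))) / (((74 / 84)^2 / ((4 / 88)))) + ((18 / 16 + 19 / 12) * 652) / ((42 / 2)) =13369097747 / 150759756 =88.68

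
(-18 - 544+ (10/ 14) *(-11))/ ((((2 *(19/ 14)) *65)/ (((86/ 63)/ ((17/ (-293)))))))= 100514822/ 1322685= 75.99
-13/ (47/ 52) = -676/ 47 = -14.38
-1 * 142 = -142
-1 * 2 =-2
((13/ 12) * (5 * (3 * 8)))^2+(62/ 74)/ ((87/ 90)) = 18134630/ 1073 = 16900.87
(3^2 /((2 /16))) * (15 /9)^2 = 200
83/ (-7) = -83/ 7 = -11.86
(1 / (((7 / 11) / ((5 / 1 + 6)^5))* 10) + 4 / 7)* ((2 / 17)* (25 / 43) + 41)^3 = 47933747107950486861 / 27343252370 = 1753037512.12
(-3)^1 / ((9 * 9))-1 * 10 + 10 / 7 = -8.61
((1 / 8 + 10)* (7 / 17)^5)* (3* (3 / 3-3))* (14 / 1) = -28588707 / 2839714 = -10.07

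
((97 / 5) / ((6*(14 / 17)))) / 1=3.93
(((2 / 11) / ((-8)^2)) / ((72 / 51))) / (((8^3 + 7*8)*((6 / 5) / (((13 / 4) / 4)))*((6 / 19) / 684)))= 398905 / 76775424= 0.01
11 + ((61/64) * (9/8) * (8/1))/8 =6181/512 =12.07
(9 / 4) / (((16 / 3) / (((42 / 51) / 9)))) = 21 / 544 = 0.04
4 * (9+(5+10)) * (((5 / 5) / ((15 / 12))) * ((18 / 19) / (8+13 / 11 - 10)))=-8448 / 95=-88.93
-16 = -16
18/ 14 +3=30/ 7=4.29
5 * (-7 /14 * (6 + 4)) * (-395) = 9875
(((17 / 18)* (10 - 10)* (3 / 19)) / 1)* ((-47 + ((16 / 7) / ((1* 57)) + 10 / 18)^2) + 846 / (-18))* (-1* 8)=0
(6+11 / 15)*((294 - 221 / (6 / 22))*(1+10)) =-1720939 / 45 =-38243.09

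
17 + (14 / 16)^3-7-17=-3241 / 512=-6.33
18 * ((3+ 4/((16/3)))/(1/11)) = 1485/2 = 742.50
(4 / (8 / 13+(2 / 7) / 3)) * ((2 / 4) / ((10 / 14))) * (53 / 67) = 101283 / 32495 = 3.12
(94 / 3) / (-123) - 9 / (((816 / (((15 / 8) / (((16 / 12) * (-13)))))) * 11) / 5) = -116750093 / 459283968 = -0.25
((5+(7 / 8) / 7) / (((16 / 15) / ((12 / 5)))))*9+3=3417 / 32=106.78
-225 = -225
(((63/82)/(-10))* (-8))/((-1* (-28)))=9/410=0.02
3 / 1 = 3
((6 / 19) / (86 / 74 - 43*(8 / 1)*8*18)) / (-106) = 111 / 1845618523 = 0.00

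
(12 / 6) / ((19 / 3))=6 / 19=0.32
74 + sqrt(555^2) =629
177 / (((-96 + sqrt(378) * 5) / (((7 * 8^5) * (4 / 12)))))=216530944 / 39 + 33832960 * sqrt(42) / 39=11174194.48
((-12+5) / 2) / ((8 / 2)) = -7 / 8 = -0.88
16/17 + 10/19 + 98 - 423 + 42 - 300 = -187835/323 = -581.53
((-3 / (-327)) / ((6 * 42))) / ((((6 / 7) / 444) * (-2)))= -37 / 3924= -0.01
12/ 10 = 6/ 5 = 1.20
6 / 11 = 0.55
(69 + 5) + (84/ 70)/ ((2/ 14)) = 412/ 5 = 82.40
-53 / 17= -3.12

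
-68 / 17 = -4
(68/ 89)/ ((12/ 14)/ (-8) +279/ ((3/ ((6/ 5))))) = 9520/ 1389201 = 0.01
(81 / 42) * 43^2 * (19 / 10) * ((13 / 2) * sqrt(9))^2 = 1442724777 / 560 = 2576294.24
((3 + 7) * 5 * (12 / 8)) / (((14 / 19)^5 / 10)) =928537125 / 268912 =3452.94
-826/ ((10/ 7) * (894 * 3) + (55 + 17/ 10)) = -57820/ 272169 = -0.21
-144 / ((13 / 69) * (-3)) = 3312 / 13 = 254.77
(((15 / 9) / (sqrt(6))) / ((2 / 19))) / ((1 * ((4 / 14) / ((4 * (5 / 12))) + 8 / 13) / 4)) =43225 * sqrt(6) / 3222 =32.86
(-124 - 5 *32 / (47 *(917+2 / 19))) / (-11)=20311188 / 1801745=11.27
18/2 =9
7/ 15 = 0.47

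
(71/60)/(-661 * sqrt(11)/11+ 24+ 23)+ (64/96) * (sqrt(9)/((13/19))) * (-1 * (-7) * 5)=32926758409/321845160 - 46931 * sqrt(11)/24757320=102.30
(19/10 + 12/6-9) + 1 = -41/10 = -4.10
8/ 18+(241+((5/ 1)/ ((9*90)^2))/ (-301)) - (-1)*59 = 11866720319/ 39497220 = 300.44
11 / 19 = 0.58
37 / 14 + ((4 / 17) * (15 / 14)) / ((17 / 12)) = 11413 / 4046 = 2.82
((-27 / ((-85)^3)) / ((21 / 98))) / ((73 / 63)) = 7938 / 44831125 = 0.00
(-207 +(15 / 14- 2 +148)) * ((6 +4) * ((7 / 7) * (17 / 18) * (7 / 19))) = -71315 / 342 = -208.52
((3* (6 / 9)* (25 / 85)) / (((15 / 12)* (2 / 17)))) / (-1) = -4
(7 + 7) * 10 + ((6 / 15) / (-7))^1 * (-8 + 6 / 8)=9829 / 70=140.41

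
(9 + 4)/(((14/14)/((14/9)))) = 182/9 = 20.22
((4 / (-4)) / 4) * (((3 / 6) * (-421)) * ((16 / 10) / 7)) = 421 / 35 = 12.03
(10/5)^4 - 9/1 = 7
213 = 213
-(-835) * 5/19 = 4175/19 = 219.74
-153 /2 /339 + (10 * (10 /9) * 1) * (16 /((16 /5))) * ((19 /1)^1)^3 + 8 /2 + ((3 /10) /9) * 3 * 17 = 1937695337 /5085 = 381061.03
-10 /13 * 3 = -30 /13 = -2.31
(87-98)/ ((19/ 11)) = -6.37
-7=-7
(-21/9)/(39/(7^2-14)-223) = 245/23298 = 0.01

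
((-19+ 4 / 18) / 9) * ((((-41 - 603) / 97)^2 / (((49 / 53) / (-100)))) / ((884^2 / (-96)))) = -89718400 / 73418427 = -1.22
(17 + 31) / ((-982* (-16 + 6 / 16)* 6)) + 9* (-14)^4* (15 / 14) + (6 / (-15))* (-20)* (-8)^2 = 22767179032 / 61375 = 370952.00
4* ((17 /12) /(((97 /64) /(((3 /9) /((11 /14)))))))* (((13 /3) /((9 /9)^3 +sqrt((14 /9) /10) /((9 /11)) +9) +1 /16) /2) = 1376046028 /3492159759 - 99008* sqrt(35) /35274341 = 0.38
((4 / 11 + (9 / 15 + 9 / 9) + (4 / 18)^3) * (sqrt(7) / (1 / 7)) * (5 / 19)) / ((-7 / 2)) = -158344 * sqrt(7) / 152361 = -2.75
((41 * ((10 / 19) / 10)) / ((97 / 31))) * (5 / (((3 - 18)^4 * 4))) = 1271 / 74641500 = 0.00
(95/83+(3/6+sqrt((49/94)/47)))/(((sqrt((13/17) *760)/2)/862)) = 3017 *sqrt(20995)/58045+9051 *sqrt(41990)/15770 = 125.14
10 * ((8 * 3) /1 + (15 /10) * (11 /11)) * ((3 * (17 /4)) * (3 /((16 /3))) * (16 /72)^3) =1445 /72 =20.07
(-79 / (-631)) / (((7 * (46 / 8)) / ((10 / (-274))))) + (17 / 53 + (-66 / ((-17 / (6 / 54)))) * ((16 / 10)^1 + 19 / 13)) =4013510987063 / 2445317212065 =1.64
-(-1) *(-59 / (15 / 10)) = -118 / 3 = -39.33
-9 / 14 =-0.64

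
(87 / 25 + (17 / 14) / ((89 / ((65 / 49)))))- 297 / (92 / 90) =-5038514723 / 17553025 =-287.05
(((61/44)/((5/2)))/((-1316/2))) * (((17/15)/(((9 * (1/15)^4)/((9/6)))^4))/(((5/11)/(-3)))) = 672734761962890625/21056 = 31949789226960.99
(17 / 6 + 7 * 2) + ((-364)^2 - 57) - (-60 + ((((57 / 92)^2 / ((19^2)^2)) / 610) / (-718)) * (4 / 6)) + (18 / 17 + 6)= 4522392180865670953 / 34125365868960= 132522.89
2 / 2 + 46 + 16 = 63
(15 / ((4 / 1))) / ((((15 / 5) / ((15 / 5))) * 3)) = 5 / 4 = 1.25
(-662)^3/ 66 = -145058764/ 33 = -4395720.12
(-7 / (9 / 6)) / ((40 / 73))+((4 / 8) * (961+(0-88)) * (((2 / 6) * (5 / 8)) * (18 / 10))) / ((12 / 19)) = 240629 / 960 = 250.66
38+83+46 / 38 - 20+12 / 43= 83734 / 817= 102.49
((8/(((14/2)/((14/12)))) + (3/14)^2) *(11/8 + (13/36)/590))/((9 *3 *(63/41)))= 69394837/1517428080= 0.05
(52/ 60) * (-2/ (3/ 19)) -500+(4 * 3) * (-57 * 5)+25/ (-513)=-10083083/ 2565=-3931.03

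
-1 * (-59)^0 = -1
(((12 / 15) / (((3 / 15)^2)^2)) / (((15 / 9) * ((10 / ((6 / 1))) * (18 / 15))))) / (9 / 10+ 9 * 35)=500 / 1053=0.47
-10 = -10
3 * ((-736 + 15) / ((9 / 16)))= -11536 / 3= -3845.33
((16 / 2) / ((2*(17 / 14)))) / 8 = 7 / 17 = 0.41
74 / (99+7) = 0.70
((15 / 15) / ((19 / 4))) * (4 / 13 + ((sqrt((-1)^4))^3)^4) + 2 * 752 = 371556 / 247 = 1504.28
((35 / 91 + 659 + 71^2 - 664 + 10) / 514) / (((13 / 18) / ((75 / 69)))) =14760675 / 998959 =14.78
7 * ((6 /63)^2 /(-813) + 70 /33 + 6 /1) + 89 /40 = 1331299561 /22536360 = 59.07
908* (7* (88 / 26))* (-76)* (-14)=297562496 / 13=22889422.77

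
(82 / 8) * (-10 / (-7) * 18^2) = 33210 / 7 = 4744.29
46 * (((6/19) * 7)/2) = 966/19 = 50.84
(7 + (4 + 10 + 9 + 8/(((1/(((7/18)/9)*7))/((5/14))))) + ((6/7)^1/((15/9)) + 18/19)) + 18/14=258641/7695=33.61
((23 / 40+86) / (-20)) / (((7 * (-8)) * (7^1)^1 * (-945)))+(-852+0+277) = -575.00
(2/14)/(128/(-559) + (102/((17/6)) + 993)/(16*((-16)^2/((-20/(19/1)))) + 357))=-9878089/35965601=-0.27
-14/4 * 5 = -35/2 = -17.50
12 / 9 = 4 / 3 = 1.33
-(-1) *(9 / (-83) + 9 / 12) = 213 / 332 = 0.64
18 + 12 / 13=246 / 13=18.92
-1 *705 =-705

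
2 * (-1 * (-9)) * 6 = 108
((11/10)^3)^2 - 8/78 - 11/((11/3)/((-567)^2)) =-37614147909121/39000000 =-964465.33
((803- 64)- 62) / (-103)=-677 / 103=-6.57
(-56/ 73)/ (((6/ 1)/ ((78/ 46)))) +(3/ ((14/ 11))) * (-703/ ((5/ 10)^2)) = -77904790/ 11753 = -6628.50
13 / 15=0.87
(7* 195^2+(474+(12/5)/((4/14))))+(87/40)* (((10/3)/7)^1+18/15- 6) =186653597/700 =266648.00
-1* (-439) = 439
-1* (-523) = 523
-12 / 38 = -6 / 19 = -0.32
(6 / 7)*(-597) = -511.71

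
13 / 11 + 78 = 871 / 11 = 79.18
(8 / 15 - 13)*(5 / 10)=-187 / 30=-6.23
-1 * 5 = -5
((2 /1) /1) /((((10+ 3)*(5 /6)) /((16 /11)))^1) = 192 /715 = 0.27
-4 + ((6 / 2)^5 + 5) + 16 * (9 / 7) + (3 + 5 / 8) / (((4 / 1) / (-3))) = 58655 / 224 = 261.85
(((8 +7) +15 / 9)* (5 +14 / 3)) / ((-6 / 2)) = -1450 / 27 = -53.70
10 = 10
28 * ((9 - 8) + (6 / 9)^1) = 140 / 3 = 46.67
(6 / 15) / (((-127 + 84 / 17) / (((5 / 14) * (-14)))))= 34 / 2075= 0.02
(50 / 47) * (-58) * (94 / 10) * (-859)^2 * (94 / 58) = -693608140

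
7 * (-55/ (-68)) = 385/ 68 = 5.66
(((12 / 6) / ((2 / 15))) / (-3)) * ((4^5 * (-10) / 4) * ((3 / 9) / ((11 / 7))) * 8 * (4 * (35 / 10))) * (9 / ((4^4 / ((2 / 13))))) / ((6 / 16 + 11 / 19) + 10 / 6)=21450240 / 34177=627.62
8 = 8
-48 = -48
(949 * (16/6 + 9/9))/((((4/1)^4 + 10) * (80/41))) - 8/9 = 1113757/191520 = 5.82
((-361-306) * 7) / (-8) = 4669 / 8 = 583.62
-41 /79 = -0.52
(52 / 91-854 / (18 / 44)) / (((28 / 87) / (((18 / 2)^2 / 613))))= -25737210 / 30037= -856.85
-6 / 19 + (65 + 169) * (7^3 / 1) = 1524972 / 19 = 80261.68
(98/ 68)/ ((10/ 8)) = 98/ 85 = 1.15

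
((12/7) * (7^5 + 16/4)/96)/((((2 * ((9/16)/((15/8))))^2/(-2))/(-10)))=2101375/126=16677.58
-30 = -30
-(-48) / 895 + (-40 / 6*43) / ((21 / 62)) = -47718376 / 56385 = -846.30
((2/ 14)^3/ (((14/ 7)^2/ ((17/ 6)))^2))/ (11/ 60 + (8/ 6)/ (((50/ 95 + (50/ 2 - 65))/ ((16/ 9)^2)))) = 2926125/ 153186544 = 0.02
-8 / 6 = -1.33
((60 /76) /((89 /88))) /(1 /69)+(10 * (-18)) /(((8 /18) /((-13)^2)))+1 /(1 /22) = -115612213 /1691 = -68369.14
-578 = -578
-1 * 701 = -701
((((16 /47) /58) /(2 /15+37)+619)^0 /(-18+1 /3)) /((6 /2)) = -1 /53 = -0.02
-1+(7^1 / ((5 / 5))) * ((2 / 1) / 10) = 2 / 5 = 0.40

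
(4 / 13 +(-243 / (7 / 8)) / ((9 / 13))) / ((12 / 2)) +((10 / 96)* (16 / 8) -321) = -387.60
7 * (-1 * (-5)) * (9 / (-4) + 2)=-35 / 4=-8.75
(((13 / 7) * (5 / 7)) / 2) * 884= 28730 / 49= 586.33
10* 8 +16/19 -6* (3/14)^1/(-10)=107691/1330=80.97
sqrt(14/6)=1.53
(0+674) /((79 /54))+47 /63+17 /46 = 105731015 /228942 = 461.82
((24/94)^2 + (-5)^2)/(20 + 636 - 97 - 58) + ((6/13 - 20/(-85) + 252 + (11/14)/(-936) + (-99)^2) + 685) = 882507823312051/82179783504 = 10738.75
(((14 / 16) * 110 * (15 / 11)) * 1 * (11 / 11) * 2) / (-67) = -525 / 134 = -3.92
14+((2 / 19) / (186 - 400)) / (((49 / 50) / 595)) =194984 / 14231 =13.70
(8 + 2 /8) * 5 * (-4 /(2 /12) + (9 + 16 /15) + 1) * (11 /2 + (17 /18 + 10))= -8773.11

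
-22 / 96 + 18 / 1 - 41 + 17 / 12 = -349 / 16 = -21.81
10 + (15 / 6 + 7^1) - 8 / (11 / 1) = 413 / 22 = 18.77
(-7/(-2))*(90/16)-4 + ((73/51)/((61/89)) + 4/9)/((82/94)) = 113822431/6122448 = 18.59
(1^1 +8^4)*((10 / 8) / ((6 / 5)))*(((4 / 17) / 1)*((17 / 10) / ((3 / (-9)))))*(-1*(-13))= -266305 / 4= -66576.25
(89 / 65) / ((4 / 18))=801 / 130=6.16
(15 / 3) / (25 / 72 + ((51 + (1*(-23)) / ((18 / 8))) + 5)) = 40 / 369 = 0.11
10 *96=960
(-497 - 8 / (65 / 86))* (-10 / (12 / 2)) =32993 / 39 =845.97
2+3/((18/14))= 13/3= 4.33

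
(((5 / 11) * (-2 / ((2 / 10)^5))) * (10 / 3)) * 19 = -5937500 / 33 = -179924.24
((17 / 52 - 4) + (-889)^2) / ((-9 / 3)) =-41096501 / 156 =-263439.11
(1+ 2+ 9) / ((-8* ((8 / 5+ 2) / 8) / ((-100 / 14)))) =500 / 21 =23.81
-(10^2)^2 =-10000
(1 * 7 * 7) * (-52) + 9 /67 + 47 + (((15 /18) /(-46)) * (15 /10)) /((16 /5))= -493292427 /197248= -2500.87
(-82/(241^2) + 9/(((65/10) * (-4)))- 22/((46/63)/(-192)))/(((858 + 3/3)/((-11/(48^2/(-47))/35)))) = 103873878132761/2405907644474880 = 0.04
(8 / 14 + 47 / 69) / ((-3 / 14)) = -1210 / 207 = -5.85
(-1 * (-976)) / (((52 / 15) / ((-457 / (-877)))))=1672620 / 11401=146.71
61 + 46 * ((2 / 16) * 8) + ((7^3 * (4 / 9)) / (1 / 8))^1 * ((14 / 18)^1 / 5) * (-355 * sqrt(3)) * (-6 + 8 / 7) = 566681.43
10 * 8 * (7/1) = 560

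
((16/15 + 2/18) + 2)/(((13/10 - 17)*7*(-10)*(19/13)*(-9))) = -0.00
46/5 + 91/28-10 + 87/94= 3173/940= 3.38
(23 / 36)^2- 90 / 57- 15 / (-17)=-120733 / 418608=-0.29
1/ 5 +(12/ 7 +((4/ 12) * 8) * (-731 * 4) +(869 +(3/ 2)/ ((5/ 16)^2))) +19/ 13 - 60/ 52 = -47165878/ 6825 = -6910.75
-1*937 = -937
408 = 408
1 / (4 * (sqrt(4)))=1 / 8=0.12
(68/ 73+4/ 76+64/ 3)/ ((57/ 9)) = 92863/ 26353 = 3.52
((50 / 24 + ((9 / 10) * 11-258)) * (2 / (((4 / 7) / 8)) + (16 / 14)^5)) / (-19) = 619179667 / 1596665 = 387.80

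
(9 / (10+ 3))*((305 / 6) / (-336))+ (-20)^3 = -23296305 / 2912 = -8000.10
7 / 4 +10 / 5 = 15 / 4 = 3.75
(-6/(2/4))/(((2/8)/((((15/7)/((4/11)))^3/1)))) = -13476375/1372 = -9822.43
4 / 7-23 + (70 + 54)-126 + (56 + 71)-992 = -6226 / 7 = -889.43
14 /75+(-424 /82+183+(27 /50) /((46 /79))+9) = 53169167 /282900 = 187.94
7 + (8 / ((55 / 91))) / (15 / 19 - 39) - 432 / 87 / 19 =70319329 / 11000715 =6.39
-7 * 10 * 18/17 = -1260/17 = -74.12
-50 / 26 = -25 / 13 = -1.92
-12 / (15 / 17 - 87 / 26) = 1768 / 363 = 4.87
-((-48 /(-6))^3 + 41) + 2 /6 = -1658 /3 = -552.67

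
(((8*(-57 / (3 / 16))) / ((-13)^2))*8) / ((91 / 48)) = -933888 / 15379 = -60.72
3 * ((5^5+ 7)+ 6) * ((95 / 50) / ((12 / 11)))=327921 / 20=16396.05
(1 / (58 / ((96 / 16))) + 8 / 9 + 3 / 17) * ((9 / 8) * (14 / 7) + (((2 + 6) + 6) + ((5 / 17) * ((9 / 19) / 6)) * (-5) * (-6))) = 19.81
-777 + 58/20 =-7741/10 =-774.10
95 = 95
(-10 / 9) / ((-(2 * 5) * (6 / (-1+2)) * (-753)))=-1 / 40662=-0.00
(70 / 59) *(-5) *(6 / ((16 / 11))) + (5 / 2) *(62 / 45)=-44659 / 2124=-21.03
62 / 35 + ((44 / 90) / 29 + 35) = 36.79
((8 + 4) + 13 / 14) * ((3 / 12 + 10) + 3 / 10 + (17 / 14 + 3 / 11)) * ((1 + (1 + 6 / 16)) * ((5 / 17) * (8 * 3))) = 191246229 / 73304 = 2608.95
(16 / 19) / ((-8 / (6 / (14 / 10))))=-0.45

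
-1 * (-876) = 876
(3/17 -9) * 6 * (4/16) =-225/17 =-13.24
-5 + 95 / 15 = 1.33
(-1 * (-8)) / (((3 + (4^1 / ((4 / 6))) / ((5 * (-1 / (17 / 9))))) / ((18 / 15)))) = 144 / 11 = 13.09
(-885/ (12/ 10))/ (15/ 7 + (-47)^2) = -10325/ 30956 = -0.33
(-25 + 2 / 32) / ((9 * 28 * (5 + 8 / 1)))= -19 / 2496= -0.01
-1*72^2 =-5184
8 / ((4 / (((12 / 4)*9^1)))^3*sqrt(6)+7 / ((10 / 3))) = 216955473840 / 56949992683 - 335923200*sqrt(6) / 56949992683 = 3.80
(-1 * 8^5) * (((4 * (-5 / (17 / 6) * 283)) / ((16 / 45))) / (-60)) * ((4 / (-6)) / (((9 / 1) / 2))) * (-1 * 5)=-2272878.43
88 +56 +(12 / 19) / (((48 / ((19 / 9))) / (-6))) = 863 / 6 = 143.83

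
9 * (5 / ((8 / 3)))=135 / 8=16.88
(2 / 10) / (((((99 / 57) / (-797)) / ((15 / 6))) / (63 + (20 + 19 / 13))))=-2771169 / 143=-19378.80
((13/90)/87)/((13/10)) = 1/783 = 0.00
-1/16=-0.06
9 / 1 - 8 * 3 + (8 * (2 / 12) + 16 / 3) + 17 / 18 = -133 / 18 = -7.39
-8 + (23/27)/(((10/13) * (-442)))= -73463/9180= -8.00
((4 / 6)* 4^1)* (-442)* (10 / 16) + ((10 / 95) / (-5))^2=-19945238 / 27075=-736.67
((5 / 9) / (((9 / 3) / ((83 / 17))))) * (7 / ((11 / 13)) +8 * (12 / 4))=147325 / 5049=29.18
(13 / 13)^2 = 1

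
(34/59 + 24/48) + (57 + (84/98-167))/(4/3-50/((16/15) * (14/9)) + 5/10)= 5534939/1122062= 4.93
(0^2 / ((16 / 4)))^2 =0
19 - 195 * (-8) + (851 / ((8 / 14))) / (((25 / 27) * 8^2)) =10266439 / 6400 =1604.13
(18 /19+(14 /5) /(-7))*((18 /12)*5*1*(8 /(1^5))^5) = 2555904 /19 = 134521.26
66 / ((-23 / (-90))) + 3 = 6009 / 23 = 261.26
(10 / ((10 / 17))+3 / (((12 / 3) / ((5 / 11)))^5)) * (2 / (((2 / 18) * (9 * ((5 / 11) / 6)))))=8410755549 / 18740480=448.80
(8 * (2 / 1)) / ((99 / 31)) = 496 / 99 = 5.01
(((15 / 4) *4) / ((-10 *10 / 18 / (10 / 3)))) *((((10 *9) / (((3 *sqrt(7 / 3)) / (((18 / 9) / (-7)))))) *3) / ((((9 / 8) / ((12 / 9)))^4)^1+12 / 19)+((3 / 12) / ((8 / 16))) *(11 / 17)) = -99 / 34+10758389760 *sqrt(21) / 370444753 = 130.17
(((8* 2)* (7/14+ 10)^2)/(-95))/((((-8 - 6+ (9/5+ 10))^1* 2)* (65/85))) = 5.52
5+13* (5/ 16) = 145/ 16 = 9.06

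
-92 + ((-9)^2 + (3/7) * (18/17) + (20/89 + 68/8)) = -38583/21182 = -1.82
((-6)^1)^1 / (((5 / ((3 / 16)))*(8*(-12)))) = 0.00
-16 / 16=-1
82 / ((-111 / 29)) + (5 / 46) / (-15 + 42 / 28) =-492431 / 22977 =-21.43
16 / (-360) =-2 / 45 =-0.04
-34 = -34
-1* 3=-3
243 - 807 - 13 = -577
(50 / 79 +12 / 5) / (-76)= -0.04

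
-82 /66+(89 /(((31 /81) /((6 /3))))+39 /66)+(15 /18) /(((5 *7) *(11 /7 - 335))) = 2217894829 /4775364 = 464.45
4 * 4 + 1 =17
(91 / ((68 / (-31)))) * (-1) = 2821 / 68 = 41.49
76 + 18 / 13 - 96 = -242 / 13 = -18.62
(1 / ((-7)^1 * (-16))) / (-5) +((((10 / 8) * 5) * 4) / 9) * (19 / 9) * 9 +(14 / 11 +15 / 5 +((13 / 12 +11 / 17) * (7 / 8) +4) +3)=123583279 / 1884960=65.56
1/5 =0.20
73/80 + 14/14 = 1.91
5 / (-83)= -5 / 83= -0.06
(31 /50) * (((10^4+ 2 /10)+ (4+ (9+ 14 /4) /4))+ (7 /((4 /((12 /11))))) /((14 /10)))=136518513 /22000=6205.39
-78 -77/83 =-6551/83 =-78.93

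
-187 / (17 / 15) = -165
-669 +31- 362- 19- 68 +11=-1076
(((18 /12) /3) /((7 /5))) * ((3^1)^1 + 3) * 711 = 1523.57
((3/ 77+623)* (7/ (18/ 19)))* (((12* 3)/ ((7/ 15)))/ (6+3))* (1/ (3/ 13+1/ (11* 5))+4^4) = 210936160990/ 20559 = 10260039.93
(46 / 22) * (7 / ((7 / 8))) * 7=1288 / 11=117.09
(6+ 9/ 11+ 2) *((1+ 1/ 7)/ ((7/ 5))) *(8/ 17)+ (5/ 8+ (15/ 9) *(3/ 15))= 955709/ 219912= 4.35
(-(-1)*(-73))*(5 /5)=-73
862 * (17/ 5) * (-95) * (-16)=4454816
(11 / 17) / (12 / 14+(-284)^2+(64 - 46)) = 77 / 9600308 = 0.00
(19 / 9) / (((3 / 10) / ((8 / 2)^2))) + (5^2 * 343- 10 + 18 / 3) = 234457 / 27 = 8683.59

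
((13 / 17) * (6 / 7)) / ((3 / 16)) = 3.50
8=8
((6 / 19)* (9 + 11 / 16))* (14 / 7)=465 / 76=6.12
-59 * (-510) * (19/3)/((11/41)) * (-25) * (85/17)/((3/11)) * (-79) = 77157028750/3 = 25719009583.33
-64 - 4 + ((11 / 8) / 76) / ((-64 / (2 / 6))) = -7938059 / 116736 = -68.00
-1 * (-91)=91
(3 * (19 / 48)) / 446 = 19 / 7136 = 0.00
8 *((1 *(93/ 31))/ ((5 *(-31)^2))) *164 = 3936/ 4805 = 0.82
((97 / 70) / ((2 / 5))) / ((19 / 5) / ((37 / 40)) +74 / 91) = 46657 / 66280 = 0.70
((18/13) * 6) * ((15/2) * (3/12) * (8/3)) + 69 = 110.54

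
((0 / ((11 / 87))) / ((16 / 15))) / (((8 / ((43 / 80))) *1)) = 0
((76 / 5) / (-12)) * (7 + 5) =-76 / 5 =-15.20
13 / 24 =0.54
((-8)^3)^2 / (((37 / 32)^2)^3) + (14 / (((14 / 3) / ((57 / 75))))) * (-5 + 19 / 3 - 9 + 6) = 1407326134751509 / 12828632045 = 109701.96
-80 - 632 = -712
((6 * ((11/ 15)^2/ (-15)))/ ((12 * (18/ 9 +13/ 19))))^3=-12151136899/ 40796400515625000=-0.00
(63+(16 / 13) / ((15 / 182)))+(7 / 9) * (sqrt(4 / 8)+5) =7 * sqrt(2) / 18+3682 / 45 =82.37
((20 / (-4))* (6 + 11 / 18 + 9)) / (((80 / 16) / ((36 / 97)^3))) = -728352 / 912673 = -0.80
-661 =-661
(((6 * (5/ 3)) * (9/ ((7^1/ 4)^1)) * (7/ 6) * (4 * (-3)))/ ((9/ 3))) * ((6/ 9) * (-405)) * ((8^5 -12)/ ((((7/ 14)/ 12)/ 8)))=407537049600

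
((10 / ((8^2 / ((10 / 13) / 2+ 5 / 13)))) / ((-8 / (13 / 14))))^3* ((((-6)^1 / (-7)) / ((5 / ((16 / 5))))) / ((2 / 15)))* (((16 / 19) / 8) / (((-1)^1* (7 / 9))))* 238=4303125 / 11958747136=0.00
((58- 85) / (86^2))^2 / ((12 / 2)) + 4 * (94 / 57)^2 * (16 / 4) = 15466765915139 / 355445902368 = 43.51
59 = 59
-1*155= -155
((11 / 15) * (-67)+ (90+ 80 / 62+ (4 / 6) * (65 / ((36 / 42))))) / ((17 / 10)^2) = 2586680 / 80631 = 32.08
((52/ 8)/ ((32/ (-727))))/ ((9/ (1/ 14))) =-9451/ 8064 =-1.17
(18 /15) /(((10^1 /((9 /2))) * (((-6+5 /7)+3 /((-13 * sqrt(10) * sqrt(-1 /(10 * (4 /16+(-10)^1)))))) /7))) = -1272726 /1746625+27783 * sqrt(39) /1746625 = -0.63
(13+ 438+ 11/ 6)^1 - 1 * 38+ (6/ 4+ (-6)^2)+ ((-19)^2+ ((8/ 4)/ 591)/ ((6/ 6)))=480682/ 591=813.34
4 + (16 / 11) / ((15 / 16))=916 / 165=5.55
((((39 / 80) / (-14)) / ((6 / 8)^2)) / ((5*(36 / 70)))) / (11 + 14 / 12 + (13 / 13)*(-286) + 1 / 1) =13 / 147330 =0.00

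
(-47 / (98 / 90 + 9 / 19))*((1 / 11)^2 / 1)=-40185 / 161656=-0.25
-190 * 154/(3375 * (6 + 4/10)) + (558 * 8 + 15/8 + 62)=2444321/540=4526.52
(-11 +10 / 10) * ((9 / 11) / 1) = -90 / 11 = -8.18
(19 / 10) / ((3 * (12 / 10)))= 19 / 36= 0.53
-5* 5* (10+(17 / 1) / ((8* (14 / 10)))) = -287.95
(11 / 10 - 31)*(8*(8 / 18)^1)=-4784 / 45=-106.31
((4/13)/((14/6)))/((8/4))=6/91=0.07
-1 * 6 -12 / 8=-15 / 2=-7.50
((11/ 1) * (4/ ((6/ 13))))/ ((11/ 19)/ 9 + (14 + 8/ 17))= 277134/ 42253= 6.56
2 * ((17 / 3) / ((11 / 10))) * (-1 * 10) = -3400 / 33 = -103.03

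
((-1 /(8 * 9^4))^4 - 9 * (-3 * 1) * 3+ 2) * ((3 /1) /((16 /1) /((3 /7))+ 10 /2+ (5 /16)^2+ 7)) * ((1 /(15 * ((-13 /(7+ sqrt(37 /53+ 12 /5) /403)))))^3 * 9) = -581231043931804479542933180584 /277150366600491554856367832255625 - 498197520452459441335418695003 * sqrt(217565) /59196546802198991201771605291478943750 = -0.00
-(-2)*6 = 12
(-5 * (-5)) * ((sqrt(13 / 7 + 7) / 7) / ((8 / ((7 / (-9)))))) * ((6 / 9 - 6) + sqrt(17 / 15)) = 5 * sqrt(434) * (80 - sqrt(255)) / 1512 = 4.41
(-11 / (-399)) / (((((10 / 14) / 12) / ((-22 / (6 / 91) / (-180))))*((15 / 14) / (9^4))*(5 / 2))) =24972948 / 11875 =2102.99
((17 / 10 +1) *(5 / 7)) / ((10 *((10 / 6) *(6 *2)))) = 27 / 2800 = 0.01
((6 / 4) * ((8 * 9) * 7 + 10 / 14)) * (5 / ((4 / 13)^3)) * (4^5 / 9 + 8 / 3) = 15131281.71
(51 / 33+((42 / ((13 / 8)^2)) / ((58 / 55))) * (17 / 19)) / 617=15406063 / 631998653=0.02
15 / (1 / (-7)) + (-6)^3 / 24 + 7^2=-65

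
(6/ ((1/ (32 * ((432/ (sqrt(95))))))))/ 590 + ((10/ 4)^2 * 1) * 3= 41472 * sqrt(95)/ 28025 + 75/ 4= 33.17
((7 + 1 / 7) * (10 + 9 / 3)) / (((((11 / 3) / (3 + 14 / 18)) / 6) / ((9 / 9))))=44200 / 77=574.03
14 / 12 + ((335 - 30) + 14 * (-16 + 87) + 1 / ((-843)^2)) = 1300.17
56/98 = 4/7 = 0.57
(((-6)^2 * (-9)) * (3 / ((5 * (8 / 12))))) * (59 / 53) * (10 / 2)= -86022 / 53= -1623.06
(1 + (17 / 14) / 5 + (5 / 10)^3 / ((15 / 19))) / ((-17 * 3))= -1177 / 42840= -0.03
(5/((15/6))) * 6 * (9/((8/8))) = 108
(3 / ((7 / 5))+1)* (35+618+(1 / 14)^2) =1407879 / 686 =2052.30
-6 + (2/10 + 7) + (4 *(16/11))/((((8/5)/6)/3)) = 3666/55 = 66.65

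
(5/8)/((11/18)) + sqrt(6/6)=89/44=2.02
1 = 1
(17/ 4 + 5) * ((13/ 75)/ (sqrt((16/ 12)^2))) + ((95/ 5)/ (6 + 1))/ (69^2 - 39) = 7953287/ 6610800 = 1.20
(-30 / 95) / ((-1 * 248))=3 / 2356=0.00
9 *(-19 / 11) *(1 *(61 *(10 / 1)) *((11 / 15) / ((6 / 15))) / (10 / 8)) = -13908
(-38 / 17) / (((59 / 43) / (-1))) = 1634 / 1003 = 1.63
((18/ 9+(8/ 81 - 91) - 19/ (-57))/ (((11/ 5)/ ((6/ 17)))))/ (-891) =4220/ 264627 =0.02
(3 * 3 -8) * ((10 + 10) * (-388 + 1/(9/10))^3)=-844337923360/729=-1158213886.64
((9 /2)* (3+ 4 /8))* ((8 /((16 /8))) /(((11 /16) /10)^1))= 916.36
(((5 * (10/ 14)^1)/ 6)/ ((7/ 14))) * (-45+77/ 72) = -79075/ 1512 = -52.30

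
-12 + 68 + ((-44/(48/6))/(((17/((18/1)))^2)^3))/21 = 9399571304/168962983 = 55.63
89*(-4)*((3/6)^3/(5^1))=-89/10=-8.90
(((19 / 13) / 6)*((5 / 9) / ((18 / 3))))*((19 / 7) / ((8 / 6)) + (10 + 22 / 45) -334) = -7696121 / 1061424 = -7.25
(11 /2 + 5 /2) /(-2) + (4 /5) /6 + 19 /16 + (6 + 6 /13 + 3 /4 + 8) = 39101 /3120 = 12.53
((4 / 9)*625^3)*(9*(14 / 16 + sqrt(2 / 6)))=976562500*sqrt(3) / 3 + 1708984375 / 2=1418310809.76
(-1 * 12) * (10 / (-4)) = 30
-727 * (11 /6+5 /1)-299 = -31601 /6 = -5266.83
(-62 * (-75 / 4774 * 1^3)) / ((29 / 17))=1275 / 2233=0.57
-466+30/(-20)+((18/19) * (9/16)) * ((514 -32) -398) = -8032/19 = -422.74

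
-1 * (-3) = 3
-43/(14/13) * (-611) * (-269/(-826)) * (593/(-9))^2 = 32308342996969/936684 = 34492254.59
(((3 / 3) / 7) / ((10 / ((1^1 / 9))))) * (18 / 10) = 1 / 350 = 0.00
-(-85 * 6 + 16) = 494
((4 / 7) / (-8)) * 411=-411 / 14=-29.36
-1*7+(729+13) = 735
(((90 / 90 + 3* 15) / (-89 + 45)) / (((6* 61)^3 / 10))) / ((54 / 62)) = -3565 / 14561285112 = -0.00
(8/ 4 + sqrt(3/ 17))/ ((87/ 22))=22*sqrt(51)/ 1479 + 44/ 87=0.61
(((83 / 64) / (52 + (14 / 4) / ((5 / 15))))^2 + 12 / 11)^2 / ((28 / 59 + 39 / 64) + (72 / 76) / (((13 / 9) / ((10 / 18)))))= 0.82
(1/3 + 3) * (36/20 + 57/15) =56/3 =18.67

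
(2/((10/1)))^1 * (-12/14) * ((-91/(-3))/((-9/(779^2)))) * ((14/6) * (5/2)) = 55222531/27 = 2045278.93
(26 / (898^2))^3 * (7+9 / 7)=0.00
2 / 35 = 0.06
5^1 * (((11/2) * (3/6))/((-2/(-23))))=1265/8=158.12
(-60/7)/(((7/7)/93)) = -5580/7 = -797.14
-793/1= -793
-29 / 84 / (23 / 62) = -899 / 966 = -0.93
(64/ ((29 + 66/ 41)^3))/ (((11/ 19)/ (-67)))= -5615131712/ 21743220125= -0.26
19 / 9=2.11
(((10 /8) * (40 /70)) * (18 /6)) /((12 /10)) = 25 /14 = 1.79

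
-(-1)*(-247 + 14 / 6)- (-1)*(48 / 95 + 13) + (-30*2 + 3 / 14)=-1160879 / 3990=-290.95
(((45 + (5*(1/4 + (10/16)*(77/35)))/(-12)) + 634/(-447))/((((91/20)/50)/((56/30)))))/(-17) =-5114225/98787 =-51.77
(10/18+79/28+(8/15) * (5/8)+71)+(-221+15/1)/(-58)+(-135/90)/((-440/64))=31544341/401940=78.48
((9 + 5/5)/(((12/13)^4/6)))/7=142805/12096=11.81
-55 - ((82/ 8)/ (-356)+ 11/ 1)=-93943/ 1424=-65.97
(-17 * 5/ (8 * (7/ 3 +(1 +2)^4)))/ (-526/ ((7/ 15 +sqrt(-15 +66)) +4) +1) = 853638/ 764848175 +120717 * sqrt(51)/ 489502832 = 0.00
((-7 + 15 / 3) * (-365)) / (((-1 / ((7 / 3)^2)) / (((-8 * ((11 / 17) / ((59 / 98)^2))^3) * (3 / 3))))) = 337398724747404221440 / 1865096656004097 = 180901.47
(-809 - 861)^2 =2788900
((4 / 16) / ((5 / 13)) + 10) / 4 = 2.66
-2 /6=-1 /3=-0.33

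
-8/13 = -0.62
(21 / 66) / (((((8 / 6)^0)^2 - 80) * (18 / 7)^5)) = -117649 / 3284069184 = -0.00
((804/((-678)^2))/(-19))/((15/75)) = -335/727833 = -0.00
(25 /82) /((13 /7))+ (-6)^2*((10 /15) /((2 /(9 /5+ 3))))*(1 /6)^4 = 10007 /47970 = 0.21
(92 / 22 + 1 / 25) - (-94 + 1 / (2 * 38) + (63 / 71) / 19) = 7666449 / 78100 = 98.16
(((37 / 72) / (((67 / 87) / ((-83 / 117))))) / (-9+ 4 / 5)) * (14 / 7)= 445295 / 3856788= 0.12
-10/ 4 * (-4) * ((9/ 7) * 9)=115.71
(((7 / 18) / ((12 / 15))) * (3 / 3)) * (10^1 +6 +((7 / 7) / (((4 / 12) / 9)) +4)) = 1645 / 72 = 22.85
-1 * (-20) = 20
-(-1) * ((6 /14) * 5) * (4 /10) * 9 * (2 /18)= 6 /7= 0.86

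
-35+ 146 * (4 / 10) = 117 / 5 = 23.40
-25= -25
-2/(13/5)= -10/13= -0.77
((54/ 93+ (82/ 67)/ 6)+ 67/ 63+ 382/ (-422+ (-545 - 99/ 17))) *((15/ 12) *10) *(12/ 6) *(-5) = -196850316875/ 1082006919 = -181.93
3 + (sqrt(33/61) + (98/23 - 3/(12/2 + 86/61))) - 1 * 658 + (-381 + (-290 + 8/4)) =-1319.41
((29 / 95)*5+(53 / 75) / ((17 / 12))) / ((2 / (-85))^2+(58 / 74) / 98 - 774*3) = -1008031626 / 1155792489749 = -0.00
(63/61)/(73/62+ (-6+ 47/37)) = -144522/497089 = -0.29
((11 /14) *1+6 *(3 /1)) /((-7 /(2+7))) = -2367 /98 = -24.15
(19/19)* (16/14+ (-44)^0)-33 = -216/7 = -30.86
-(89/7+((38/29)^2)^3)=-17.78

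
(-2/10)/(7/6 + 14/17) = -102/1015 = -0.10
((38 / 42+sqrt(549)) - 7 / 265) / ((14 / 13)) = 31772 / 38955+39 * sqrt(61) / 14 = 22.57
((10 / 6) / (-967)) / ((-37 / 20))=100 / 107337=0.00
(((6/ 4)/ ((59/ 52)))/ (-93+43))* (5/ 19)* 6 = -234/ 5605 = -0.04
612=612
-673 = -673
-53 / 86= -0.62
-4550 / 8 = -2275 / 4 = -568.75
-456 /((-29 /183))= 83448 /29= 2877.52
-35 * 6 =-210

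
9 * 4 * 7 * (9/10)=1134/5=226.80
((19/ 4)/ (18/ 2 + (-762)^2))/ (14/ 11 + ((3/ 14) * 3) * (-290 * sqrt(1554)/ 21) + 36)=-466697 * sqrt(1554)/ 778122037408920-2939167/ 1167183056113380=-0.00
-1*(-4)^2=-16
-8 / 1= -8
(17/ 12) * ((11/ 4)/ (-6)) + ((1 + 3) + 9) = 3557/ 288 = 12.35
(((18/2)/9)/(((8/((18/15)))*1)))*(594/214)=891/2140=0.42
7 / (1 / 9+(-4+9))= 63 / 46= 1.37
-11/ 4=-2.75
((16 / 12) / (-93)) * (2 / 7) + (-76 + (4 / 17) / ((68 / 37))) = -42825743 / 564417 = -75.88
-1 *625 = -625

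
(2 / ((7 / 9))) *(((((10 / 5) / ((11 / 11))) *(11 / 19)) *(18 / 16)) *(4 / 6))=297 / 133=2.23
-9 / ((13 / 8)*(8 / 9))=-81 / 13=-6.23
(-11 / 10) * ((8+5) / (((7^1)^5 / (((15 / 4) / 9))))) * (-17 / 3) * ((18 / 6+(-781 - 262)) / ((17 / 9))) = -18590 / 16807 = -1.11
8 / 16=1 / 2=0.50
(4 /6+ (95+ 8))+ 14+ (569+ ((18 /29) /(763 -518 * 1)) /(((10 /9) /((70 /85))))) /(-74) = 2106403639 /19153050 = 109.98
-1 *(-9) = 9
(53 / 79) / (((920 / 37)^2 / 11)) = 0.01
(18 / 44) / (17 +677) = 9 / 15268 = 0.00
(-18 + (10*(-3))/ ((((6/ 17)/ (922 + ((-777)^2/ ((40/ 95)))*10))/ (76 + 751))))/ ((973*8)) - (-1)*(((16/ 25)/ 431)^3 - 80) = -5043942280094980868826319/ 38950645121500000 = -129495731.44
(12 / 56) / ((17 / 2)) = 3 / 119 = 0.03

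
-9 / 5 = -1.80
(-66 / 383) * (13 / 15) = -286 / 1915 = -0.15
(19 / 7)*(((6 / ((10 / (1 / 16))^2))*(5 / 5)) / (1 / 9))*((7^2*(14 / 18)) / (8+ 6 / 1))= 399 / 25600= 0.02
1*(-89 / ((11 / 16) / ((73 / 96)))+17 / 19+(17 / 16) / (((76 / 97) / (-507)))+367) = -882985 / 2112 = -418.08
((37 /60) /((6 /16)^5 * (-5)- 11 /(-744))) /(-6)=4698112 /1019085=4.61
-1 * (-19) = 19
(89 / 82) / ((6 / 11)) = 979 / 492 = 1.99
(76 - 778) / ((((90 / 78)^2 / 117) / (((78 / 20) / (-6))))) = 10024911 / 250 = 40099.64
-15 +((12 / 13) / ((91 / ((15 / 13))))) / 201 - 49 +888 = 849043892 / 1030393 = 824.00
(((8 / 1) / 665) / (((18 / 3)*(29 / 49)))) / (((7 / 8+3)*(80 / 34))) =476 / 1281075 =0.00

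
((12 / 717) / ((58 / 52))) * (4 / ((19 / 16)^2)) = 106496 / 2502091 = 0.04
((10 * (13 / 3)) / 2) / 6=65 / 18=3.61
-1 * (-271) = 271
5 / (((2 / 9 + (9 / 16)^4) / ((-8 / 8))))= -2949120 / 190121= -15.51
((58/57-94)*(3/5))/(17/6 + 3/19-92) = 6360/10147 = 0.63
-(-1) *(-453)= -453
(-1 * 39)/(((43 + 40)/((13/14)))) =-507/1162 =-0.44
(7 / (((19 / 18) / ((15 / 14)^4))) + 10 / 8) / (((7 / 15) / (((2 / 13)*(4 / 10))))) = 1562385 / 1186094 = 1.32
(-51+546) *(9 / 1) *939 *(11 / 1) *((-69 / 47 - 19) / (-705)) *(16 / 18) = 2623235472 / 2209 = 1187521.72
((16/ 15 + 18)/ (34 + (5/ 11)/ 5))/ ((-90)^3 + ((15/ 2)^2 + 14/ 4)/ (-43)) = -541112/ 705308844375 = -0.00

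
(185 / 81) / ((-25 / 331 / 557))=-6821579 / 405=-16843.40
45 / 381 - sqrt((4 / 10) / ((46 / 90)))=15 / 127 - 3 * sqrt(46) / 23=-0.77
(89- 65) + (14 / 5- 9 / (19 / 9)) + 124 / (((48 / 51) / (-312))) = -3902929 / 95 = -41083.46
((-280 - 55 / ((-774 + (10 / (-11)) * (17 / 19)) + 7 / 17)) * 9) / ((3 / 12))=-27727570980 / 2751449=-10077.44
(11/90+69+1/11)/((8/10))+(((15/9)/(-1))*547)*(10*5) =-36033479/792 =-45496.82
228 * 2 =456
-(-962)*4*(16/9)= 61568/9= 6840.89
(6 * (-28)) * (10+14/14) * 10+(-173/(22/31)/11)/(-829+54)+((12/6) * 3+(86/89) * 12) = -9941066303/538450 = -18462.38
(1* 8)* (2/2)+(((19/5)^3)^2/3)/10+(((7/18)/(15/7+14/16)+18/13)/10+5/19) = 491188409173/4515468750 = 108.78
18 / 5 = 3.60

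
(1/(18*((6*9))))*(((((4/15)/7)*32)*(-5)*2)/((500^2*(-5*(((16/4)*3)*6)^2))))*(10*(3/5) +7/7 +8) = 1/34445250000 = 0.00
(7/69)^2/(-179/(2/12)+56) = -49/4846698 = -0.00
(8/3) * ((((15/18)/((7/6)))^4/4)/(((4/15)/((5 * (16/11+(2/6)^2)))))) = 2421875/475398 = 5.09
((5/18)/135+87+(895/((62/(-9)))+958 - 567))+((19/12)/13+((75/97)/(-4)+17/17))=6630593629/18998226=349.01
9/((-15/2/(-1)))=6/5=1.20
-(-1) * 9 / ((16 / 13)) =117 / 16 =7.31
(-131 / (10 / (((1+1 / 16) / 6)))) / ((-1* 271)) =2227 / 260160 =0.01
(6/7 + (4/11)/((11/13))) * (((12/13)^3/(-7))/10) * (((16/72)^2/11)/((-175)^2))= -27904/13164414388125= -0.00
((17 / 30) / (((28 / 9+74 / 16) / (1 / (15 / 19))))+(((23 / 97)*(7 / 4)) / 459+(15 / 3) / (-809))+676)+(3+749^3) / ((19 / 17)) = 14331224362629166746419 / 38119020938100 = 375959927.88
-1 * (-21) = 21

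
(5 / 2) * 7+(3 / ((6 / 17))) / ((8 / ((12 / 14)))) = 1031 / 56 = 18.41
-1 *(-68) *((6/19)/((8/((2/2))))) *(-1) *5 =-255/19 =-13.42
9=9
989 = 989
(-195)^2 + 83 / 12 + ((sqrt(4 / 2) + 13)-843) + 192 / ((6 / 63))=sqrt(2) + 470615 / 12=39219.33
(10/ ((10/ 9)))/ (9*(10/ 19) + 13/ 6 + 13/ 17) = 17442/ 14861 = 1.17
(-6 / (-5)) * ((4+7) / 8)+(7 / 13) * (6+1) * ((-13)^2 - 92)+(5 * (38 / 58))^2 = 302.61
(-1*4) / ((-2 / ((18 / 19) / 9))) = 0.21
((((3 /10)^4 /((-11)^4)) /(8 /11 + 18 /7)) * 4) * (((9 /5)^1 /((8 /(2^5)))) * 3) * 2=15309 /528240625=0.00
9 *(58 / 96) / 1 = 87 / 16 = 5.44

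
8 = 8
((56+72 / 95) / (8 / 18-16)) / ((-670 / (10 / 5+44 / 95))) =1419444 / 105818125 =0.01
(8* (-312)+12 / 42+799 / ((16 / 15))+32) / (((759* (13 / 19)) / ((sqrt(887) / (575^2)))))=-3648779* sqrt(887) / 365375010000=-0.00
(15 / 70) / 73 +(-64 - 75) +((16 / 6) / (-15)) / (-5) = -31954199 / 229950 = -138.96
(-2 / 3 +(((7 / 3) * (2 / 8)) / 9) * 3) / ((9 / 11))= -0.58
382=382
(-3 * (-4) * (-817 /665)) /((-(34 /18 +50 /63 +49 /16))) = 74304 /28955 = 2.57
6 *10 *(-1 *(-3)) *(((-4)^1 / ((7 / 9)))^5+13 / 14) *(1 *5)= -54405512550 / 16807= -3237074.58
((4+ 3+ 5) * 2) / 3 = 8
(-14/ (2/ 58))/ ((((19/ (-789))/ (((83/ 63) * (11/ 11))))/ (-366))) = -154462004/ 19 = -8129579.16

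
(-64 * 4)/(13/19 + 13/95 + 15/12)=-97280/787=-123.61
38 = 38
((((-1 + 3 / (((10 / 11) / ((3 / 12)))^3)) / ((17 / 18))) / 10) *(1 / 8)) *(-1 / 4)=540063 / 174080000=0.00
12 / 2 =6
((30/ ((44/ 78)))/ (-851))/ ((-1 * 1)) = 585/ 9361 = 0.06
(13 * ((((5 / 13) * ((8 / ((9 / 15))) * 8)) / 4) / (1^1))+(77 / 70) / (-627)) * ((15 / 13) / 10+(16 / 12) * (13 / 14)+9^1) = 20458207 / 14820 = 1380.45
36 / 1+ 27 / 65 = 2367 / 65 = 36.42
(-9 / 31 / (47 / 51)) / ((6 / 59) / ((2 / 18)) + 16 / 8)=-27081 / 250604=-0.11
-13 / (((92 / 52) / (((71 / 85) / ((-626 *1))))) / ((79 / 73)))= 947921 / 89339590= 0.01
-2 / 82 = -1 / 41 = -0.02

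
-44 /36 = -11 /9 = -1.22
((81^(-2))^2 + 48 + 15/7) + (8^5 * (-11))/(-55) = 9949431671486/1506635235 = 6603.74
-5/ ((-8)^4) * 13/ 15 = -13/ 12288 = -0.00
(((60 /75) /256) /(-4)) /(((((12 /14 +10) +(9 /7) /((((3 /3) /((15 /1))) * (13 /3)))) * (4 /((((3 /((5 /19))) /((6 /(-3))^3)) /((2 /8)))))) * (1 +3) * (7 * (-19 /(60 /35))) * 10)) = -117 /4992512000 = -0.00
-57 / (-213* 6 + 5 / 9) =513 / 11497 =0.04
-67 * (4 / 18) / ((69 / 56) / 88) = -660352 / 621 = -1063.37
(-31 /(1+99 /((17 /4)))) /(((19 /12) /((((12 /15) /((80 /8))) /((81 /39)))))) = -54808 /1765575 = -0.03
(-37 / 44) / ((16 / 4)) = -37 / 176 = -0.21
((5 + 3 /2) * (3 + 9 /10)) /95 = 507 /1900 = 0.27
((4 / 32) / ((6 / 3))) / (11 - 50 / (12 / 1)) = 3 / 328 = 0.01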